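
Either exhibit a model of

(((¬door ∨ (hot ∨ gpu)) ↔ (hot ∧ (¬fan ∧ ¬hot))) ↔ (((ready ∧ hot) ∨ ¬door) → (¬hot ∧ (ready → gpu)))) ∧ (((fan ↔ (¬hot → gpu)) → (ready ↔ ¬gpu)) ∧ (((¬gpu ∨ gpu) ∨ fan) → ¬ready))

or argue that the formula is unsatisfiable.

hot = True, door = False, fan = True, gpu = True, ready = False

  ((¬door ∨ (hot ∨ gpu)) ↔ (hot ∧ (¬fan ∧ ¬hot))) ↔ (((ready ∧ hot) ∨ ¬door) → (¬hot ∧ (ready → gpu))) = True
    (¬door ∨ (hot ∨ gpu)) ↔ (hot ∧ (¬fan ∧ ¬hot)) = False
      ¬door ∨ (hot ∨ gpu) = True
        ¬door = True
        hot ∨ gpu = True
      hot ∧ (¬fan ∧ ¬hot) = False
        ¬fan ∧ ¬hot = False
          ¬fan = False
          ¬hot = False
    ((ready ∧ hot) ∨ ¬door) → (¬hot ∧ (ready → gpu)) = False
      (ready ∧ hot) ∨ ¬door = True
        ready ∧ hot = False
        ¬door = True
      ¬hot ∧ (ready → gpu) = False
        ¬hot = False
        ready → gpu = True
  ((fan ↔ (¬hot → gpu)) → (ready ↔ ¬gpu)) ∧ (((¬gpu ∨ gpu) ∨ fan) → ¬ready) = True
    (fan ↔ (¬hot → gpu)) → (ready ↔ ¬gpu) = True
      fan ↔ (¬hot → gpu) = True
        ¬hot → gpu = True
          ¬hot = False
      ready ↔ ¬gpu = True
        ¬gpu = False
    ((¬gpu ∨ gpu) ∨ fan) → ¬ready = True
      (¬gpu ∨ gpu) ∨ fan = True
        ¬gpu ∨ gpu = True
          ¬gpu = False
      ¬ready = True
Both conjuncts True, so the formula holds.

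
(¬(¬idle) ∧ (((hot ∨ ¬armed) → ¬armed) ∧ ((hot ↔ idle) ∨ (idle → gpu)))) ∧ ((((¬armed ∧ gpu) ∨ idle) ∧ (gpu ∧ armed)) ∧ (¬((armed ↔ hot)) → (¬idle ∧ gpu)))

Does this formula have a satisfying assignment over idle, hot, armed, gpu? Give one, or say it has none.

Case idle = True: the formula simplifies to (((hot ∨ ¬armed) → ¬armed) ∧ (hot ∨ gpu)) ∧ ((gpu ∧ armed) ∧ (armed ↔ hot)).
  armed = True: simplifies to (¬hot ∧ (hot ∨ gpu)) ∧ (gpu ∧ hot).
    hot = True: the conjunct ¬hot is False.
    hot = False: the conjunct hot is False.
  armed = False: the conjunct armed is False.
Case idle = False: the conjunct ¬(¬idle) becomes ¬(¬False) = False.
Both cases fail — unsatisfiable.

The formula is unsatisfiable.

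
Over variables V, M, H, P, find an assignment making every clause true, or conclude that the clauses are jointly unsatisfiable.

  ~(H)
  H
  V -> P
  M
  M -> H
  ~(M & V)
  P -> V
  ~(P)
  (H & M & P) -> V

Case H = True:
  Clause (~H) is falsified — contradiction.
Case H = False:
  Clause (H) is falsified — contradiction.
Both cases fail, so the formula is unsatisfiable.

The formula is unsatisfiable.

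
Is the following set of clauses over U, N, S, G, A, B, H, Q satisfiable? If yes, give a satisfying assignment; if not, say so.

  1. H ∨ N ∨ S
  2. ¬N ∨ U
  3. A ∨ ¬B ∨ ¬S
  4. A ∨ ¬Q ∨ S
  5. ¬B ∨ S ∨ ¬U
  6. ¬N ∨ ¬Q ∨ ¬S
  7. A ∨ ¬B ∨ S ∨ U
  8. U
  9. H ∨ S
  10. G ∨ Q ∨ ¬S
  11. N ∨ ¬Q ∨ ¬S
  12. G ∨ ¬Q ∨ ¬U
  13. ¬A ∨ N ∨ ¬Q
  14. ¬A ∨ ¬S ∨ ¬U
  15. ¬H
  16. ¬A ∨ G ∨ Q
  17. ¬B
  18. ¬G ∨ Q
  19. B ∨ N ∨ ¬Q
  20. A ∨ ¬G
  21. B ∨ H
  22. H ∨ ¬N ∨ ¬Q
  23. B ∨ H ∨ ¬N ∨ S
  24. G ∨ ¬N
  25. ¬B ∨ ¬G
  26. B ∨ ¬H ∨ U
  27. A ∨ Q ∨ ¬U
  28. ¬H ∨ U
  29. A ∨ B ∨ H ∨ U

Case B = True:
  Clause (¬B) is falsified — contradiction.
Case B = False:
  (U) forces U = True.
  (¬H) forces H = False.
  Clause (B ∨ H) is falsified — contradiction.
Both cases fail, so the formula is unsatisfiable.

Unsatisfiable — no assignment works.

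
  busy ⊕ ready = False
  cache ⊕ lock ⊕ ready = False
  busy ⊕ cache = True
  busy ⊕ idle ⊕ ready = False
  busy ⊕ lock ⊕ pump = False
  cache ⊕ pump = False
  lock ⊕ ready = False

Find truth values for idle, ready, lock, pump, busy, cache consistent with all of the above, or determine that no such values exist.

idle: False; ready: True; lock: True; pump: False; busy: True; cache: False

busy ⊕ ready = T ⊕ T = False ✓
cache ⊕ lock ⊕ ready = F ⊕ T ⊕ T = False ✓
busy ⊕ cache = T ⊕ F = True ✓
busy ⊕ idle ⊕ ready = T ⊕ F ⊕ T = False ✓
busy ⊕ lock ⊕ pump = T ⊕ T ⊕ F = False ✓
cache ⊕ pump = F ⊕ F = False ✓
lock ⊕ ready = T ⊕ T = False ✓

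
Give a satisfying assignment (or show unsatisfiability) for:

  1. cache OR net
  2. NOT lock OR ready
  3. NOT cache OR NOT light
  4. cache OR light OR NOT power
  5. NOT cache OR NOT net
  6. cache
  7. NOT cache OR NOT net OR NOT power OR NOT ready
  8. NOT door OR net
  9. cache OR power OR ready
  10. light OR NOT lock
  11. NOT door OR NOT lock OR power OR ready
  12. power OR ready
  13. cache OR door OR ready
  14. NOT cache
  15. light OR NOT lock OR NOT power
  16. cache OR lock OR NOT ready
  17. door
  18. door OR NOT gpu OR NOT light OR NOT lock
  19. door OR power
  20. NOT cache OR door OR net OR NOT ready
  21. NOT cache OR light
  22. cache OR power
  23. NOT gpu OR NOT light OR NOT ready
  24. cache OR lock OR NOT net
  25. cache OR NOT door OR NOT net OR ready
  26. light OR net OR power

Case cache = True:
  Clause (NOT cache) is falsified — contradiction.
Case cache = False:
  Clause (cache) is falsified — contradiction.
Both cases fail, so the formula is unsatisfiable.

No satisfying assignment exists.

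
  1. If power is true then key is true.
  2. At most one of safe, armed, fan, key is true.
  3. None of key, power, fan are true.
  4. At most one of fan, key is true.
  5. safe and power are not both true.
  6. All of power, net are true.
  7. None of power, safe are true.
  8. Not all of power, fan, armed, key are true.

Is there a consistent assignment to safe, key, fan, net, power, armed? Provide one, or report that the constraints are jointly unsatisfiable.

Case power = True:
  Constraint (3) is violated (power=T) — contradiction.
Case power = False:
  Constraint (6) is violated (power=F) — contradiction.
Both cases fail — unsatisfiable.

Unsatisfiable — no assignment works.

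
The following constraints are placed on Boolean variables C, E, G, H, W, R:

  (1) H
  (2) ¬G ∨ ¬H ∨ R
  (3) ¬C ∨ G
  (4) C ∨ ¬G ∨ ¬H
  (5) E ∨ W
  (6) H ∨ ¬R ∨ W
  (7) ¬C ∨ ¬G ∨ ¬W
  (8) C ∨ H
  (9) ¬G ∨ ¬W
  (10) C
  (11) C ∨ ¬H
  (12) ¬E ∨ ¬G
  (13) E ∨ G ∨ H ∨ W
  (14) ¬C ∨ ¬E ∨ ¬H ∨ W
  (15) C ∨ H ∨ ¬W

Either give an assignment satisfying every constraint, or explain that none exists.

Unsatisfiable

Case C = True:
  (H) forces H = True.
  (¬C ∨ G) forces G = True.
  (¬G ∨ ¬H ∨ R) forces R = True.
  (¬C ∨ ¬G ∨ ¬W) forces W = False.
  (E ∨ W) forces E = True.
  Clause (¬E ∨ ¬G) is falsified — contradiction.
Case C = False:
  Clause (C) is falsified — contradiction.
Both cases fail, so the formula is unsatisfiable.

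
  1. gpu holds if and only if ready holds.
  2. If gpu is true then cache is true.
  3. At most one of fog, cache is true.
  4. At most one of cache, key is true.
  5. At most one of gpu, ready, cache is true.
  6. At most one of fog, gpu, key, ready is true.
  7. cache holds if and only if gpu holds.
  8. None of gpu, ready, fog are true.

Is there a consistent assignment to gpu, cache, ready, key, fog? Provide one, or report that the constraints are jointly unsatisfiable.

gpu = False, cache = False, ready = False, key = True, fog = False

  (1) gpu=F, ready=F — same ✓
  (2) gpu=F ⇒ cache: vacuous ✓
  (3) {fog, cache}: 0 true — at most one ✓
  (4) {cache, key}: 1 true — at most one ✓
  (5) {gpu, ready, cache}: 0 true — at most one ✓
  (6) {fog, gpu, key, ready}: 1 true — at most one ✓
  (7) cache=F, gpu=F — same ✓
  (8) {gpu, ready, fog}: 0 true — none ✓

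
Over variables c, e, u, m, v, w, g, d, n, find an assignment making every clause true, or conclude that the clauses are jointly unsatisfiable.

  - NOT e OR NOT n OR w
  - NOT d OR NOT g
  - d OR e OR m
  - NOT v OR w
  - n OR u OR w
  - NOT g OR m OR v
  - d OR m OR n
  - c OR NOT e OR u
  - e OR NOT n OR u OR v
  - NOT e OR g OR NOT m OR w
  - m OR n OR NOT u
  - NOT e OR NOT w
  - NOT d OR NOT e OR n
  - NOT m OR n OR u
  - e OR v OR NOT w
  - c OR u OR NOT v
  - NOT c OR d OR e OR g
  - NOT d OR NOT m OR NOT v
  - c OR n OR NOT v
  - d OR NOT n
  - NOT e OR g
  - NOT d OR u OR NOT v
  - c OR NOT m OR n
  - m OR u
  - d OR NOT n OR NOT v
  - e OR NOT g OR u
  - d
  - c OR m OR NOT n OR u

c: True; e: False; u: True; m: True; v: False; w: False; g: False; d: True; n: True

Unit clause (d) forces d = True.
In (NOT d OR NOT g) only NOT g is left, so g = False.
In (NOT e OR g) only NOT e is left, so e = False.
Set c = True.
Try u = False:
  (NOT d OR u OR NOT v) forces v = False.
  (e OR NOT n OR u OR v) forces n = False.
  (n OR u OR w) forces w = True.
  clause (e OR v OR NOT w) is falsified — backtrack.
So u = True.
Set m = True.
  then (NOT d OR NOT m OR NOT v) forces v = False.
  then (e OR v OR NOT w) forces w = False.
Set n = True.
All clauses satisfied.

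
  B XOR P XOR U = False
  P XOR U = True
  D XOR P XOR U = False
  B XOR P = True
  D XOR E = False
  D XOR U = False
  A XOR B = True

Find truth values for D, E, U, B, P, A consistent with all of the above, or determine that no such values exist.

D: True; E: True; U: True; B: True; P: False; A: False

B XOR P XOR U = T XOR F XOR T = False ✓
P XOR U = F XOR T = True ✓
D XOR P XOR U = T XOR F XOR T = False ✓
B XOR P = T XOR F = True ✓
D XOR E = T XOR T = False ✓
D XOR U = T XOR T = False ✓
A XOR B = F XOR T = True ✓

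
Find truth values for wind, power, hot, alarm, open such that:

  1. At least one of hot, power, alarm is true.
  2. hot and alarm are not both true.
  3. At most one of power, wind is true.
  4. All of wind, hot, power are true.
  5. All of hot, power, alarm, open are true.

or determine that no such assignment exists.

Case hot = True:
  (2) with hot=T forces alarm = False.
  Constraint (5) is violated (alarm=F) — contradiction.
Case hot = False:
  Constraint (4) is violated (hot=F) — contradiction.
Both cases fail — unsatisfiable.

No satisfying assignment exists.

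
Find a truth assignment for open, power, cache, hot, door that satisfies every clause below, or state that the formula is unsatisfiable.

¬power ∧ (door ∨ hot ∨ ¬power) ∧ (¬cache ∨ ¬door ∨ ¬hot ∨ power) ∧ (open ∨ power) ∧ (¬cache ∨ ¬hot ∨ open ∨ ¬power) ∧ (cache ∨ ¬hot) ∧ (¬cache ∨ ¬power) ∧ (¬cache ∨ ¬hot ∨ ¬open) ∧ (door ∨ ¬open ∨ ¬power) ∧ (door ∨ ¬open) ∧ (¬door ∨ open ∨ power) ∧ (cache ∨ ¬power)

Unit clause (¬power) forces power = False.
In (open ∨ power) only open is left, so open = True.
In (door ∨ ¬open) only door is left, so door = True.
Set cache = False.
  then (cache ∨ ¬hot) forces hot = False.
All clauses satisfied.

open = True, power = False, cache = False, hot = False, door = True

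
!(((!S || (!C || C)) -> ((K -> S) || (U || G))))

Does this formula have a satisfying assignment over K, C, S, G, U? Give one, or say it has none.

K=T, C=F, S=F, G=F, U=F

  !(((!S || (!C || C)) -> ((K -> S) || (U || G)))) = True
    (!S || (!C || C)) -> ((K -> S) || (U || G)) = False
      !S || (!C || C) = True
        !S = True
        !C || C = True
          !C = True
      (K -> S) || (U || G) = False
        K -> S = False
        U || G = False
The formula evaluates to True.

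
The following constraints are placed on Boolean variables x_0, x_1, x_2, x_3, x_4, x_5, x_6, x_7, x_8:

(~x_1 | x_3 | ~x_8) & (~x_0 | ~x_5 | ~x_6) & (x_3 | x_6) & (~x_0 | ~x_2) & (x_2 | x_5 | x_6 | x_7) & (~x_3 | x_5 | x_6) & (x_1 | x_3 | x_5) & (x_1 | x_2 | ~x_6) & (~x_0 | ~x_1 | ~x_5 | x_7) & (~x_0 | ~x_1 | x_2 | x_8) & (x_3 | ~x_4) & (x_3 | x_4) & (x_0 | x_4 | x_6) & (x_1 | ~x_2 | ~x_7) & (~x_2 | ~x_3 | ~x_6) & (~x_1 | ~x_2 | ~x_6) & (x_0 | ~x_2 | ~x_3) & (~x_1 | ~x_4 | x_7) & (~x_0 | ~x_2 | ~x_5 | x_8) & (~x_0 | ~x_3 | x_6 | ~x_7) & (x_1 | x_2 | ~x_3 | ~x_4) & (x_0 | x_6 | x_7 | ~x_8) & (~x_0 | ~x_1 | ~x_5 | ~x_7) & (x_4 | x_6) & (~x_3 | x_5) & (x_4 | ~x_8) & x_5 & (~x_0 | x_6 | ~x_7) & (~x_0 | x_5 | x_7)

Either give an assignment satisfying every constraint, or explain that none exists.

x_0=F, x_1=T, x_2=F, x_3=T, x_4=T, x_5=T, x_6=T, x_7=T, x_8=F

Unit clause (x_5) forces x_5 = True.
Set x_0 = False.
Set x_1 = True.
Try x_2 = True:
  (~x_1 | ~x_2 | ~x_6) forces x_6 = False.
  (x_3 | x_6) forces x_3 = True.
  clause (x_0 | ~x_2 | ~x_3) is falsified — backtrack.
So x_2 = False.
Try x_3 = False:
  (~x_1 | x_3 | ~x_8) forces x_8 = False.
  (x_3 | x_6) forces x_6 = True.
  (x_3 | ~x_4) forces x_4 = False.
  clause (x_3 | x_4) is falsified — backtrack.
So x_3 = True.
Set x_4 = True.
  then (~x_1 | ~x_4 | x_7) forces x_7 = True.
Set x_6 = True.
Set x_8 = False.
All clauses satisfied.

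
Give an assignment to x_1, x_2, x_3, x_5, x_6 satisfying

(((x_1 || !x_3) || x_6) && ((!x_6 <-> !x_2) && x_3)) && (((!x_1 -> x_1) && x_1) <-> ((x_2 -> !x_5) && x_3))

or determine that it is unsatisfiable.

x_1 = True, x_2 = True, x_3 = True, x_5 = False, x_6 = True

  ((x_1 || !x_3) || x_6) && ((!x_6 <-> !x_2) && x_3) = True
    (x_1 || !x_3) || x_6 = True
      x_1 || !x_3 = True
        !x_3 = False
    (!x_6 <-> !x_2) && x_3 = True
      !x_6 <-> !x_2 = True
        !x_6 = False
        !x_2 = False
  ((!x_1 -> x_1) && x_1) <-> ((x_2 -> !x_5) && x_3) = True
    (!x_1 -> x_1) && x_1 = True
      !x_1 -> x_1 = True
        !x_1 = False
    (x_2 -> !x_5) && x_3 = True
      x_2 -> !x_5 = True
        !x_5 = True
Both conjuncts True, so the formula holds.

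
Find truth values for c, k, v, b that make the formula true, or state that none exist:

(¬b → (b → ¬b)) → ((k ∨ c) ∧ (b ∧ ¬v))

c: True; k: True; v: False; b: True

  (¬b → (b → ¬b)) → ((k ∨ c) ∧ (b ∧ ¬v)) = True
    ¬b → (b → ¬b) = True
      ¬b = False
      b → ¬b = False
        ¬b = False
    (k ∨ c) ∧ (b ∧ ¬v) = True
      k ∨ c = True
      b ∧ ¬v = True
        ¬v = True
The formula evaluates to True.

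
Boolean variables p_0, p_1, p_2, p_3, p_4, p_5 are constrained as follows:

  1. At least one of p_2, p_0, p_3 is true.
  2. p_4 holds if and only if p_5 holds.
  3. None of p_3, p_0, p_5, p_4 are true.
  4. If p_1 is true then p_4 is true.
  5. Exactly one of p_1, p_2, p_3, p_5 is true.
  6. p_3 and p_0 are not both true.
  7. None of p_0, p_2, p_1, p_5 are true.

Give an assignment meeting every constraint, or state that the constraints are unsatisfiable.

Unsatisfiable

Case p_0 = True:
  Constraint (3) is violated (p_0=T) — contradiction.
Case p_0 = False:
  (3) forces p_3 = False.
  (1) with p_0=F, p_3=F forces p_2 = True.
  Constraint (7) is violated (p_2=T) — contradiction.
Both cases fail — unsatisfiable.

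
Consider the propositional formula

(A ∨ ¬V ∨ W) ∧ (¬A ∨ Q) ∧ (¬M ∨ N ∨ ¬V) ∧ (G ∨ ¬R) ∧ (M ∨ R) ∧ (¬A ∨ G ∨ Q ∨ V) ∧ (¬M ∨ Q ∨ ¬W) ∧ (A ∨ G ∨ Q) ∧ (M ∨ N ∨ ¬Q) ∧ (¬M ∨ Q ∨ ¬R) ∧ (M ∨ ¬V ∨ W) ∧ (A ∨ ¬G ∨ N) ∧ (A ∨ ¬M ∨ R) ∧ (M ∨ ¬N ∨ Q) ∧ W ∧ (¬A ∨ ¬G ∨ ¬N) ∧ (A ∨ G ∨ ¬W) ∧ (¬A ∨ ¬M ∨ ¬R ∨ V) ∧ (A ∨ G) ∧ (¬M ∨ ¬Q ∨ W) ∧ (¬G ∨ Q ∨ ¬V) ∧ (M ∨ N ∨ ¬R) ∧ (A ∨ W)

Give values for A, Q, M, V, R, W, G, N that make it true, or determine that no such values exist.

A = True, Q = True, M = True, V = False, R = False, W = True, G = False, N = True

Unit clause (W) forces W = True.
Set A = True.
  then (¬A ∨ Q) forces Q = True.
Try M = False:
  (M ∨ R) forces R = True.
  (G ∨ ¬R) forces G = True.
  (M ∨ N ∨ ¬Q) forces N = True.
  clause (¬A ∨ ¬G ∨ ¬N) is falsified — backtrack.
So M = True.
Set V = False.
  then (¬A ∨ ¬M ∨ ¬R ∨ V) forces R = False.
Set G = False.
Set N = True.
All clauses satisfied.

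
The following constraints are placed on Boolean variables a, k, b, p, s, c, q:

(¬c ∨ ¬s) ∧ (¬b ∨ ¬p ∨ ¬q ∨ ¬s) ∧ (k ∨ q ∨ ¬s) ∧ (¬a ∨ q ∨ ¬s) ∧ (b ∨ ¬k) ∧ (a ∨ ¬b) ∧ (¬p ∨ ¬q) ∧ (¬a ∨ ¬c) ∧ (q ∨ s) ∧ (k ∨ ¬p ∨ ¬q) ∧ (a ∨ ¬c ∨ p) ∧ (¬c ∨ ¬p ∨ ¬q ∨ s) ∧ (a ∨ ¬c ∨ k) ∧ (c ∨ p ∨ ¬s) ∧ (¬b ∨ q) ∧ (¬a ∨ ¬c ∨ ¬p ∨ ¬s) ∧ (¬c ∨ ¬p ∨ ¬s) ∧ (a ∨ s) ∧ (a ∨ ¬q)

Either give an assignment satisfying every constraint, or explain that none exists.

Set a = True.
  then (¬a ∨ ¬c) forces c = False.
Set k = False.
Set b = False.
Try p = True:
  (¬p ∨ ¬q) forces q = False.
  (k ∨ q ∨ ¬s) forces s = False.
  clause (q ∨ s) is falsified — backtrack.
So p = False.
  then (c ∨ p ∨ ¬s) forces s = False.
  then (q ∨ s) forces q = True.
All clauses satisfied.

a=T; k=F; b=F; p=F; s=F; c=F; q=T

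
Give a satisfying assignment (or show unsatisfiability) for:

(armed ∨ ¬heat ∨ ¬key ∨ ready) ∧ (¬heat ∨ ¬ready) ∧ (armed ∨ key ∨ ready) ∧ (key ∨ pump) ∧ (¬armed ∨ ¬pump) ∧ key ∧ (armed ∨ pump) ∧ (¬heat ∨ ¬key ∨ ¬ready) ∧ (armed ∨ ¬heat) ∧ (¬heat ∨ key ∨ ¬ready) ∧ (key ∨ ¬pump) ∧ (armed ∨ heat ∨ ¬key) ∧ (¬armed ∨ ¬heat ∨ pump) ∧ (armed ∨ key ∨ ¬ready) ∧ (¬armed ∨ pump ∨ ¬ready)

Unit clause (key) forces key = True.
Try ready = True:
  (¬heat ∨ ¬ready) forces heat = False.
  (armed ∨ heat ∨ ¬key) forces armed = True.
  (¬armed ∨ ¬pump) forces pump = False.
  clause (¬armed ∨ pump ∨ ¬ready) is falsified — backtrack.
So ready = False.
Set pump = False.
  then (armed ∨ pump) forces armed = True.
  then (¬armed ∨ ¬heat ∨ pump) forces heat = False.
All clauses satisfied.

ready = False; pump = False; heat = False; armed = True; key = True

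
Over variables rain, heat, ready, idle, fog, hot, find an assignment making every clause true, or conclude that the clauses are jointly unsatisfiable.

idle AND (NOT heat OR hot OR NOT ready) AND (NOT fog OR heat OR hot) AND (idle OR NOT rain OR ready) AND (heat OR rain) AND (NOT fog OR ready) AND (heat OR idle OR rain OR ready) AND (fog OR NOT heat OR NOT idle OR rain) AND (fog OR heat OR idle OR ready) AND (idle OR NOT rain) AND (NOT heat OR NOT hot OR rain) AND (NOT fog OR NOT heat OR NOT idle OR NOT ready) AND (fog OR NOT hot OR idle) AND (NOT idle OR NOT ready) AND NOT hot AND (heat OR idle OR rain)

rain: True, heat: False, ready: False, idle: True, fog: False, hot: False

Unit clause (idle) forces idle = True.
In (NOT idle OR NOT ready) only NOT ready is left, so ready = False.
Unit clause (NOT hot) forces hot = False.
In (NOT fog OR ready) only NOT fog is left, so fog = False.
Try rain = False:
  (heat OR rain) forces heat = True.
  clause (fog OR NOT heat OR NOT idle OR rain) is falsified — backtrack.
So rain = True.
Set heat = False.
All clauses satisfied.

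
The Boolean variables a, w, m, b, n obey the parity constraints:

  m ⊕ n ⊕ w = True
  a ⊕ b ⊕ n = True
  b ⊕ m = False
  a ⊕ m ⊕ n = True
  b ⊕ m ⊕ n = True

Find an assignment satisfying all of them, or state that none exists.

a: True, w: True, m: True, b: True, n: True

m ⊕ n ⊕ w = T ⊕ T ⊕ T = True ✓
a ⊕ b ⊕ n = T ⊕ T ⊕ T = True ✓
b ⊕ m = T ⊕ T = False ✓
a ⊕ m ⊕ n = T ⊕ T ⊕ T = True ✓
b ⊕ m ⊕ n = T ⊕ T ⊕ T = True ✓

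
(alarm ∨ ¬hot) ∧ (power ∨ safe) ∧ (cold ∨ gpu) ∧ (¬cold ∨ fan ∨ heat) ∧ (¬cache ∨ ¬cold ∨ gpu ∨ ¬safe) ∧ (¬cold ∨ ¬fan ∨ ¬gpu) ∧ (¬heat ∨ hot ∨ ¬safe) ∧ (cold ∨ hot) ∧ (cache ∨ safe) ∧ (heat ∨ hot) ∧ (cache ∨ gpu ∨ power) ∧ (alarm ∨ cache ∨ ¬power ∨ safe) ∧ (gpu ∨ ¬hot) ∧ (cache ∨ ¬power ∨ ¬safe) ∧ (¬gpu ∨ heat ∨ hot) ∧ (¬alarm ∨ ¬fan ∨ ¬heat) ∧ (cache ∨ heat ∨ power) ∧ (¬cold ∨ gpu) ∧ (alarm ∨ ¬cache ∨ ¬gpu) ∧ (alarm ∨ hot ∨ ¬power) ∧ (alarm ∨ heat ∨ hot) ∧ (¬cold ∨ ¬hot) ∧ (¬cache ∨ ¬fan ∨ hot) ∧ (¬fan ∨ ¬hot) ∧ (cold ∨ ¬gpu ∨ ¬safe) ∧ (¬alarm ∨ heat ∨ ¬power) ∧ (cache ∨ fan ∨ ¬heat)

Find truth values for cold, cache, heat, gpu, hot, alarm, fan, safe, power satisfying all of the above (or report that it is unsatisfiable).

cold = False, cache = True, heat = True, gpu = True, hot = True, alarm = True, fan = False, safe = False, power = True

Set cold = False.
  then (cold ∨ gpu) forces gpu = True.
  then (cold ∨ hot) forces hot = True.
  then (¬fan ∨ ¬hot) forces fan = False.
  then (cold ∨ ¬gpu ∨ ¬safe) forces safe = False.
  then (alarm ∨ ¬hot) forces alarm = True.
  then (power ∨ safe) forces power = True.
  then (cache ∨ safe) forces cache = True.
  then (¬alarm ∨ heat ∨ ¬power) forces heat = True.
All clauses satisfied.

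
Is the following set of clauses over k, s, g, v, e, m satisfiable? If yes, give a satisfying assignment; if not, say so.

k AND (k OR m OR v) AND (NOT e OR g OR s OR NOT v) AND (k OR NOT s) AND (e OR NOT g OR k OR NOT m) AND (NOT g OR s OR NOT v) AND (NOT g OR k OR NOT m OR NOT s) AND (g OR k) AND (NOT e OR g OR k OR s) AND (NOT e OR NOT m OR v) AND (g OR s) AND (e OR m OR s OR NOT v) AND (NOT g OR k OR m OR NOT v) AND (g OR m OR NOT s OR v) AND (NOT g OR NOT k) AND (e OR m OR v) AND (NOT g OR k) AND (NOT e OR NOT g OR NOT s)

Unit clause (k) forces k = True.
In (NOT g OR NOT k) only NOT g is left, so g = False.
In (g OR s) only s is left, so s = True.
Set v = True.
Set e = True.
Set m = True.
All clauses satisfied.

k = True, s = True, g = False, v = True, e = True, m = True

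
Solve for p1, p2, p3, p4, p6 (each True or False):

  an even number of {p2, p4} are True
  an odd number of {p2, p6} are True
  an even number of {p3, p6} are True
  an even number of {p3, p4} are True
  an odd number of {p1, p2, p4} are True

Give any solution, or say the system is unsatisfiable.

Adding constraints 1, 2, 3, 4 mod 2: every variable appears an even number of times on the left, so the left side is 0.
But the right sides sum to 1 (mod 2). 0 ≠ 1 — the system is inconsistent.

The formula is unsatisfiable.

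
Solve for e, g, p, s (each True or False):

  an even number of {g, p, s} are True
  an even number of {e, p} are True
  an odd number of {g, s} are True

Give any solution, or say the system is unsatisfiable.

e = True, g = True, p = True, s = False

{g, p, s}: 2 true → even ✓
{e, p}: 2 true → even ✓
{g, s}: 1 true → odd ✓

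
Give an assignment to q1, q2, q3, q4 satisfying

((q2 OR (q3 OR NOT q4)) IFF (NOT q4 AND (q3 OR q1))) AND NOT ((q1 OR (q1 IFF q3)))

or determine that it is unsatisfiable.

q1=F, q2=F, q3=T, q4=F

  (q2 OR (q3 OR NOT q4)) IFF (NOT q4 AND (q3 OR q1)) = True
    q2 OR (q3 OR NOT q4) = True
      q3 OR NOT q4 = True
        NOT q4 = True
    NOT q4 AND (q3 OR q1) = True
      NOT q4 = True
      q3 OR q1 = True
  NOT ((q1 OR (q1 IFF q3))) = True
    q1 OR (q1 IFF q3) = False
      q1 IFF q3 = False
Both conjuncts True, so the formula holds.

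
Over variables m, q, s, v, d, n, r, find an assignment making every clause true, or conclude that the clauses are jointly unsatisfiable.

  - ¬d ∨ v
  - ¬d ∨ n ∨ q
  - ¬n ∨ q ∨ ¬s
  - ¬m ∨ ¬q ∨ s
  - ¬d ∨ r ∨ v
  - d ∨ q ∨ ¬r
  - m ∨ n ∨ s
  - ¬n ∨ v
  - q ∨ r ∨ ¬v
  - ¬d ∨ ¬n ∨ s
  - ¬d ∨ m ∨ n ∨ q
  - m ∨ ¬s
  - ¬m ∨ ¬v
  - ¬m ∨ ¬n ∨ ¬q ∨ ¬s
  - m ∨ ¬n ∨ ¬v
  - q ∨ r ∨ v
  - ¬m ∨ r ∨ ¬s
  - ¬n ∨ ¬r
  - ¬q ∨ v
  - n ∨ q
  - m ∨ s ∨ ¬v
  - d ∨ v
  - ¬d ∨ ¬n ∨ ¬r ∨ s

The formula is unsatisfiable.

Case v = True:
  (¬m ∨ ¬v) forces m = False.
  (m ∨ ¬s) forces s = False.
  Clause (m ∨ s ∨ ¬v) is falsified — contradiction.
Case v = False:
  (¬d ∨ v) forces d = False.
  Clause (d ∨ v) is falsified — contradiction.
Both cases fail, so the formula is unsatisfiable.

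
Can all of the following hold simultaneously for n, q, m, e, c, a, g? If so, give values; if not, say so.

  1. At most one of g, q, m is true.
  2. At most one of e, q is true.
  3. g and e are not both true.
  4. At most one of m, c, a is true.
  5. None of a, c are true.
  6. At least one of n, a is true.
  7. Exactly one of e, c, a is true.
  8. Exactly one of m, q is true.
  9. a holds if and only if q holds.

n = True, q = False, m = True, e = True, c = False, a = False, g = False

  (1) {g, q, m}: 1 true — at most one ✓
  (2) {e, q}: 1 true — at most one ✓
  (3) g=F, e=T — not both ✓
  (4) {m, c, a}: 1 true — at most one ✓
  (5) {a, c}: 0 true — none ✓
  (6) {n, a}: 1 true — at least one ✓
  (7) {e, c, a}: 1 true — exactly one ✓
  (8) {m, q}: 1 true — exactly one ✓
  (9) a=F, q=F — same ✓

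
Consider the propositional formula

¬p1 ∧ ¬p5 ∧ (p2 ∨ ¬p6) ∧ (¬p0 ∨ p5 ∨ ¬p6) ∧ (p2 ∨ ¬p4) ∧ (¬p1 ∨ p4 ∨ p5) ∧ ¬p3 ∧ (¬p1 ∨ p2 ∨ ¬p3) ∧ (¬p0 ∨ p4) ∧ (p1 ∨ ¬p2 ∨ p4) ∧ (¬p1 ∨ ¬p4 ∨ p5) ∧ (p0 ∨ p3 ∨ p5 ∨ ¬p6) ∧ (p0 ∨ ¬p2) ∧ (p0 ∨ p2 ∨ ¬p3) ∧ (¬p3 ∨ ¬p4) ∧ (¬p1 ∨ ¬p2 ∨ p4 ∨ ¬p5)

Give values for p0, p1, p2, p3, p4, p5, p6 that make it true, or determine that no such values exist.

p0 = False, p1 = False, p2 = False, p3 = False, p4 = False, p5 = False, p6 = False

Unit clause (¬p1) forces p1 = False.
Unit clause (¬p5) forces p5 = False.
Unit clause (¬p3) forces p3 = False.
Set p0 = False.
  then (p0 ∨ p3 ∨ p5 ∨ ¬p6) forces p6 = False.
  then (p0 ∨ ¬p2) forces p2 = False.
  then (p2 ∨ ¬p4) forces p4 = False.
All clauses satisfied.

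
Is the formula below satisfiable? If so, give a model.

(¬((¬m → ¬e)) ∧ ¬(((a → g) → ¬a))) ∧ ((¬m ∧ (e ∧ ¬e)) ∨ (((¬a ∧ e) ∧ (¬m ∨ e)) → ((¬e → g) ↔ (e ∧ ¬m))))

m = False, g = True, a = True, e = True

  ¬((¬m → ¬e)) ∧ ¬(((a → g) → ¬a)) = True
    ¬((¬m → ¬e)) = True
      ¬m → ¬e = False
        ¬m = True
        ¬e = False
    ¬(((a → g) → ¬a)) = True
      (a → g) → ¬a = False
        a → g = True
        ¬a = False
  (¬m ∧ (e ∧ ¬e)) ∨ (((¬a ∧ e) ∧ (¬m ∨ e)) → ((¬e → g) ↔ (e ∧ ¬m))) = True
    ¬m ∧ (e ∧ ¬e) = False
      ¬m = True
      e ∧ ¬e = False
        ¬e = False
    ((¬a ∧ e) ∧ (¬m ∨ e)) → ((¬e → g) ↔ (e ∧ ¬m)) = True
      (¬a ∧ e) ∧ (¬m ∨ e) = False
        ¬a ∧ e = False
          ¬a = False
        ¬m ∨ e = True
          ¬m = True
      (¬e → g) ↔ (e ∧ ¬m) = True
        ¬e → g = True
          ¬e = False
        e ∧ ¬m = True
          ¬m = True
Both conjuncts True, so the formula holds.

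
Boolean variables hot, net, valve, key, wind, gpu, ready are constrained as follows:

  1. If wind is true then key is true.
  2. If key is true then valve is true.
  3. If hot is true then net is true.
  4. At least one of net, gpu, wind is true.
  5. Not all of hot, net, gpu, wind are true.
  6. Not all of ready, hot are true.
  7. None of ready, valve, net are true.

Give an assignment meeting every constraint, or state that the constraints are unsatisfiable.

hot = False, net = False, valve = False, key = False, wind = False, gpu = True, ready = False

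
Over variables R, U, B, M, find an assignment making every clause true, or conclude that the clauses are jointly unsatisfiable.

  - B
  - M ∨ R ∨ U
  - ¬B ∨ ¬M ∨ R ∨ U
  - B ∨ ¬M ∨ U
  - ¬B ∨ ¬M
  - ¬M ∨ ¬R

R: False, U: True, B: True, M: False

Unit clause (B) forces B = True.
In (¬B ∨ ¬M) only ¬M is left, so M = False.
Set R = False.
  then (M ∨ R ∨ U) forces U = True.
All clauses satisfied.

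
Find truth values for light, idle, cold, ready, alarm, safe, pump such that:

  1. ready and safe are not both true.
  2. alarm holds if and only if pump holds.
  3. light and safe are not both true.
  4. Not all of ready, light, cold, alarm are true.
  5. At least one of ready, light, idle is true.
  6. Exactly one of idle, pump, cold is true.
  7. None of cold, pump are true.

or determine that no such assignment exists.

light: False, idle: True, cold: False, ready: True, alarm: False, safe: False, pump: False

  (1) ready=T, safe=F — not both ✓
  (2) alarm=F, pump=F — same ✓
  (3) light=F, safe=F — not both ✓
  (4) {ready, light, cold, alarm}: 1/4 true — not all ✓
  (5) {ready, light, idle}: 2 true — at least one ✓
  (6) {idle, pump, cold}: 1 true — exactly one ✓
  (7) {cold, pump}: 0 true — none ✓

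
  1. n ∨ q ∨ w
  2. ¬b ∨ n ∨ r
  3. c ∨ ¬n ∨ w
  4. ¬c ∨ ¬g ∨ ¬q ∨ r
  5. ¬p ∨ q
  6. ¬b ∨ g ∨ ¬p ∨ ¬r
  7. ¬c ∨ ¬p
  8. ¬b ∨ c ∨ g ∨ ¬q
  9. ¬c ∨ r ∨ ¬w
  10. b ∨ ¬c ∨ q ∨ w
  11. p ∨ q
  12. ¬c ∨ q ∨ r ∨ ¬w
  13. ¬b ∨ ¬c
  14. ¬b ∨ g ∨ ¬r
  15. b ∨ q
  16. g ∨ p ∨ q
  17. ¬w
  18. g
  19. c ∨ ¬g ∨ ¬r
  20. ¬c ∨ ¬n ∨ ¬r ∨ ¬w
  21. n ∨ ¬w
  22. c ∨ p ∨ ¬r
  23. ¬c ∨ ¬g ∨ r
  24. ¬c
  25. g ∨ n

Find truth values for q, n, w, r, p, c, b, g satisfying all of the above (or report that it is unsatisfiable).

q = True, n = False, w = False, r = False, p = True, c = False, b = False, g = True

Unit clause (¬w) forces w = False.
Unit clause (g) forces g = True.
Unit clause (¬c) forces c = False.
In (c ∨ ¬n ∨ w) only ¬n is left, so n = False.
In (c ∨ ¬g ∨ ¬r) only ¬r is left, so r = False.
In (n ∨ q ∨ w) only q is left, so q = True.
In (¬b ∨ n ∨ r) only ¬b is left, so b = False.
Set p = True.
All clauses satisfied.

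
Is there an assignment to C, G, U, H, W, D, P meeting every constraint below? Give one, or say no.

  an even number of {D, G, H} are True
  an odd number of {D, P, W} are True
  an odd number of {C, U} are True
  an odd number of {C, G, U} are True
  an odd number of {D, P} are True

C=F, G=F, U=T, H=F, W=F, D=F, P=T

{D, G, H}: 0 true → even ✓
{D, P, W}: 1 true → odd ✓
{C, U}: 1 true → odd ✓
{C, G, U}: 1 true → odd ✓
{D, P}: 1 true → odd ✓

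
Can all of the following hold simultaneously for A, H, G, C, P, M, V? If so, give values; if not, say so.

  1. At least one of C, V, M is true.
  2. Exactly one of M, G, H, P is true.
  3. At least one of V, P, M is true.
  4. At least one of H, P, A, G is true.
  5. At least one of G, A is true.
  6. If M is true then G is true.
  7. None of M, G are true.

A=T, H=T, G=F, C=T, P=F, M=F, V=T

  (1) {C, V, M}: 2 true — at least one ✓
  (2) {M, G, H, P}: 1 true — exactly one ✓
  (3) {V, P, M}: 1 true — at least one ✓
  (4) {H, P, A, G}: 2 true — at least one ✓
  (5) {G, A}: 1 true — at least one ✓
  (6) M=F ⇒ G: vacuous ✓
  (7) {M, G}: 0 true — none ✓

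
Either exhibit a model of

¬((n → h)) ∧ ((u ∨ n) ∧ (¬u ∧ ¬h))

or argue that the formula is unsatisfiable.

n = True, u = False, h = False

  ¬((n → h)) = True
    n → h = False
  (u ∨ n) ∧ (¬u ∧ ¬h) = True
    u ∨ n = True
    ¬u ∧ ¬h = True
      ¬u = True
      ¬h = True
Both conjuncts True, so the formula holds.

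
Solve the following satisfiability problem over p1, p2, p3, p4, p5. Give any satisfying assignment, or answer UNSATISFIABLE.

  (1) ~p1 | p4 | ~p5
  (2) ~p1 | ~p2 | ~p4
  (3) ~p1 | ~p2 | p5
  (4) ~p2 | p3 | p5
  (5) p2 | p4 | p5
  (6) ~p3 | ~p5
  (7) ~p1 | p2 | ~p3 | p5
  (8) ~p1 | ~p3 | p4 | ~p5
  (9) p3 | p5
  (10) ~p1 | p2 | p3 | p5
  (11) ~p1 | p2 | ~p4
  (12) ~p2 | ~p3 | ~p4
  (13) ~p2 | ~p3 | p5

p1: False; p2: False; p3: False; p4: True; p5: True

Set p1 = False.
Set p2 = False.
Set p3 = False.
  then (p3 | p5) forces p5 = True.
Set p4 = True.
All clauses satisfied.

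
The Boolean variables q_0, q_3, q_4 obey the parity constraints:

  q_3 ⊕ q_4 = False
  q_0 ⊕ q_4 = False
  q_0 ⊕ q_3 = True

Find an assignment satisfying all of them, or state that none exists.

Adding constraints 1, 2, 3 mod 2: every variable appears an even number of times on the left, so the left side is 0.
But the right sides sum to 1 (mod 2). 0 ≠ 1 — the system is inconsistent.

UNSATISFIABLE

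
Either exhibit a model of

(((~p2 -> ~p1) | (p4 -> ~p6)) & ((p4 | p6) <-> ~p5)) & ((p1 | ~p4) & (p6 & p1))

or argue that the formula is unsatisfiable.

p1 = True, p2 = True, p4 = True, p5 = False, p6 = True

  ((~p2 -> ~p1) | (p4 -> ~p6)) & ((p4 | p6) <-> ~p5) = True
    (~p2 -> ~p1) | (p4 -> ~p6) = True
      ~p2 -> ~p1 = True
        ~p2 = False
        ~p1 = False
      p4 -> ~p6 = False
        ~p6 = False
    (p4 | p6) <-> ~p5 = True
      p4 | p6 = True
      ~p5 = True
  (p1 | ~p4) & (p6 & p1) = True
    p1 | ~p4 = True
      ~p4 = False
    p6 & p1 = True
Both conjuncts True, so the formula holds.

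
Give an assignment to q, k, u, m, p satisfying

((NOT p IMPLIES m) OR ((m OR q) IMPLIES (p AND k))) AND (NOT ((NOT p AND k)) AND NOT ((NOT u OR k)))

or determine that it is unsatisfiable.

q=T; k=F; u=T; m=T; p=T

  (NOT p IMPLIES m) OR ((m OR q) IMPLIES (p AND k)) = True
    NOT p IMPLIES m = True
      NOT p = False
    (m OR q) IMPLIES (p AND k) = False
      m OR q = True
      p AND k = False
  NOT ((NOT p AND k)) AND NOT ((NOT u OR k)) = True
    NOT ((NOT p AND k)) = True
      NOT p AND k = False
        NOT p = False
    NOT ((NOT u OR k)) = True
      NOT u OR k = False
        NOT u = False
Both conjuncts True, so the formula holds.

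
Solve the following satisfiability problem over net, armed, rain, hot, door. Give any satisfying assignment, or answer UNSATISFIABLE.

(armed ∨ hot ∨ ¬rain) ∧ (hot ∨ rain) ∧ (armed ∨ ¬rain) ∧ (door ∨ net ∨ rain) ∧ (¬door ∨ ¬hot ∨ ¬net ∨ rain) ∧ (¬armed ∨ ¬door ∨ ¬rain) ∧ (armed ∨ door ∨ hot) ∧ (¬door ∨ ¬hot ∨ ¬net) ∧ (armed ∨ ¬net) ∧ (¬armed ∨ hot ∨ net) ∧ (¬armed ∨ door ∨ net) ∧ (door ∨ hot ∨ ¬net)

Set net = True.
  then (armed ∨ ¬net) forces armed = True.
Set rain = True.
  then (¬armed ∨ ¬door ∨ ¬rain) forces door = False.
  then (door ∨ hot ∨ ¬net) forces hot = True.
All clauses satisfied.

net: True, armed: True, rain: True, hot: True, door: False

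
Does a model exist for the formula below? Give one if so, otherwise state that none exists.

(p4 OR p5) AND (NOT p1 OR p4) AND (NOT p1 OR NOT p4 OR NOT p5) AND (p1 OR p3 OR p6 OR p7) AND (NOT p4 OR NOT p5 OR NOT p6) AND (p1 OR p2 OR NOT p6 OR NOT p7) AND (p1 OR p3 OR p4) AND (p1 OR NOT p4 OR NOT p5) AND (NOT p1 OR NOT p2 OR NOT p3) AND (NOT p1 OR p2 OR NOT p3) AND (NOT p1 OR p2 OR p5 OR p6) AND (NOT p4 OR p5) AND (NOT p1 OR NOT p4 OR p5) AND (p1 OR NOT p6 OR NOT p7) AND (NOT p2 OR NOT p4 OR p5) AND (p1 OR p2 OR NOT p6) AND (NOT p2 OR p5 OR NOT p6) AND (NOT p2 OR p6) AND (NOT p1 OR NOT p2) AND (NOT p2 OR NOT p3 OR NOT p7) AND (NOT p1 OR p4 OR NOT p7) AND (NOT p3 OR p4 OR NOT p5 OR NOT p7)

Try p1 = True:
  (NOT p1 OR p4) forces p4 = True.
  (NOT p1 OR NOT p4 OR NOT p5) forces p5 = False.
  clause (NOT p4 OR p5) is falsified — backtrack.
So p1 = False.
Set p2 = False.
  then (p1 OR p2 OR NOT p6) forces p6 = False.
Try p3 = False:
  (p1 OR p3 OR p6 OR p7) forces p7 = True.
  (p1 OR p3 OR p4) forces p4 = True.
  (p1 OR NOT p4 OR NOT p5) forces p5 = False.
  clause (NOT p4 OR p5) is falsified — backtrack.
So p3 = True.
Set p4 = False.
  then (p4 OR p5) forces p5 = True.
  then (NOT p3 OR p4 OR NOT p5 OR NOT p7) forces p7 = False.
All clauses satisfied.

p1=F; p2=F; p3=T; p4=F; p5=T; p6=F; p7=F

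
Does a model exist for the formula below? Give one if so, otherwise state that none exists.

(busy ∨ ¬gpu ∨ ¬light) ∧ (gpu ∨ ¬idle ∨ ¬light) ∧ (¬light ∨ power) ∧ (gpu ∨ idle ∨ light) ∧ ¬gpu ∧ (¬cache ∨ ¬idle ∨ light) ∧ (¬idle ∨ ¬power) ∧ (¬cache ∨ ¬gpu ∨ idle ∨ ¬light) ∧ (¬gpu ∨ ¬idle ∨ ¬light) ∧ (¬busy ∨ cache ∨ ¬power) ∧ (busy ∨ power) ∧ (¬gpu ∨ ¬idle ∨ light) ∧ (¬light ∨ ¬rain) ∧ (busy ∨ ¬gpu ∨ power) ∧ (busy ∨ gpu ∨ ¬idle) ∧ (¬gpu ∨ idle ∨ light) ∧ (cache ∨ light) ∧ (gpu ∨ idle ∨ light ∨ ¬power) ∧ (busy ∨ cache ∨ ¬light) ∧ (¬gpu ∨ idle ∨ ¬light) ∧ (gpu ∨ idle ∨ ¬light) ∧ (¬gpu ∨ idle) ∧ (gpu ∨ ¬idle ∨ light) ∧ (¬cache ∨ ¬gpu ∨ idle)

Unsatisfiable — no assignment works.

Case idle = True:
  (¬gpu) forces gpu = False.
  (gpu ∨ ¬idle ∨ ¬light) forces light = False.
  Clause (gpu ∨ ¬idle ∨ light) is falsified — contradiction.
Case idle = False:
  (¬gpu) forces gpu = False.
  (gpu ∨ idle ∨ light) forces light = True.
  Clause (gpu ∨ idle ∨ ¬light) is falsified — contradiction.
Both cases fail, so the formula is unsatisfiable.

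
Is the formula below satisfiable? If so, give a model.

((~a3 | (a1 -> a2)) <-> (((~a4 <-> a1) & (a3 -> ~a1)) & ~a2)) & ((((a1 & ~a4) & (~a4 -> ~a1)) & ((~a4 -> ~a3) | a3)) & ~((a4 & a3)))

Case a4 = True: the conjunct ~a4 is False.
Case a4 = False: the formula simplifies to ((~a3 | (a1 -> a2)) <-> ((a1 & (a3 -> ~a1)) & ~a2)) & ((a1 & ~a1) & (~a3 | a3)).
  a1 = True: the conjunct ~a1 is False.
  a1 = False: the conjunct (~a3 | (a1 -> a2)) <-> ((a1 & (a3 -> ~a1)) & ~a2) becomes (~a3 | True) <-> (False & ~a2) = False.
Both cases fail — unsatisfiable.

No satisfying assignment exists.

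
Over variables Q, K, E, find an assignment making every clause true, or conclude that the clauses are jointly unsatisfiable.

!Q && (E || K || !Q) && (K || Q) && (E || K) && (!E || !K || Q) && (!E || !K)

Unit clause (!Q) forces Q = False.
In (K || Q) only K is left, so K = True.
In (!E || !K || Q) only !E is left, so E = False.
Check each clause:
  (!Q): !Q holds.
  (E || K || !Q): K holds.
  (K || Q): K holds.
  (E || K): K holds.
  (!E || !K || Q): !E holds.
  (!E || !K): !E holds.
All clauses satisfied.

Q=F, K=T, E=F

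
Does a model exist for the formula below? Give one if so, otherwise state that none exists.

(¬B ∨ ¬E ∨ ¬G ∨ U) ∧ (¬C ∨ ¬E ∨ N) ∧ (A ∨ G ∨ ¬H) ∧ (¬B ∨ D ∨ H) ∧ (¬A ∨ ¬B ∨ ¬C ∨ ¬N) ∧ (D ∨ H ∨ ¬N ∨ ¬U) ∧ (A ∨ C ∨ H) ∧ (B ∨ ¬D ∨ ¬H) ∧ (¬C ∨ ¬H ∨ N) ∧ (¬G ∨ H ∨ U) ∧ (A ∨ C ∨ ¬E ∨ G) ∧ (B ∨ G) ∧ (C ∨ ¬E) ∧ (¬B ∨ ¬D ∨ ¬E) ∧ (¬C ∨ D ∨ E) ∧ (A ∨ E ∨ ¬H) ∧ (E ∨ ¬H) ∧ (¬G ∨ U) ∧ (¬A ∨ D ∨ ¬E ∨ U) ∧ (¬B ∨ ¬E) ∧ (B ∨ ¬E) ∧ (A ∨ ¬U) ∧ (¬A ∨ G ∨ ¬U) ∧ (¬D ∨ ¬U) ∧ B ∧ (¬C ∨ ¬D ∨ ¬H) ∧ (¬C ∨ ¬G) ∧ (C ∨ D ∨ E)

Unit clause (B) forces B = True.
In (¬B ∨ ¬E) only ¬E is left, so E = False.
In (E ∨ ¬H) only ¬H is left, so H = False.
In (¬B ∨ D ∨ H) only D is left, so D = True.
In (¬D ∨ ¬U) only ¬U is left, so U = False.
In (¬G ∨ H ∨ U) only ¬G is left, so G = False.
Set N = False.
Set C = True.
Set A = False.
All clauses satisfied.

N=F; D=T; C=T; E=F; U=F; B=T; A=F; H=F; G=F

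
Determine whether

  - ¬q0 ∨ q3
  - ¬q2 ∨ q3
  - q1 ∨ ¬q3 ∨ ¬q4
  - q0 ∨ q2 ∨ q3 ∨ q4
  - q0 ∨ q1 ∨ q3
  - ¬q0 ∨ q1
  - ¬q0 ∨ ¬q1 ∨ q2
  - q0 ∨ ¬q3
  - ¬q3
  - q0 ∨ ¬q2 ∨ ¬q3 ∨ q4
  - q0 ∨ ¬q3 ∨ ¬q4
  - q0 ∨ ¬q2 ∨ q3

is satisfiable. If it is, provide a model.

Unit clause (¬q3) forces q3 = False.
In (¬q0 ∨ q3) only ¬q0 is left, so q0 = False.
In (¬q2 ∨ q3) only ¬q2 is left, so q2 = False.
In (q0 ∨ q2 ∨ q3 ∨ q4) only q4 is left, so q4 = True.
In (q0 ∨ q1 ∨ q3) only q1 is left, so q1 = True.
All clauses satisfied.

q0 = False, q1 = True, q2 = False, q3 = False, q4 = True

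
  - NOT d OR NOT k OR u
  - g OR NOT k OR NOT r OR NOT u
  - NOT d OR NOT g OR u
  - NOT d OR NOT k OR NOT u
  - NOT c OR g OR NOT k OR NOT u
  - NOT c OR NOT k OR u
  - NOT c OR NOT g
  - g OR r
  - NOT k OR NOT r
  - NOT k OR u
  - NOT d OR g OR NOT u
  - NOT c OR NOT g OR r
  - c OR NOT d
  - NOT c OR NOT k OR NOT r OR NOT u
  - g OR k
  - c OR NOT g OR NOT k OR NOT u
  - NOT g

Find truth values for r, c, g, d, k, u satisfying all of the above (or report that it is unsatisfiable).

Case g = True:
  Clause (NOT g) is falsified — contradiction.
Case g = False:
  (g OR r) forces r = True.
  (NOT k OR NOT r) forces k = False.
  Clause (g OR k) is falsified — contradiction.
Both cases fail, so the formula is unsatisfiable.

No satisfying assignment exists.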